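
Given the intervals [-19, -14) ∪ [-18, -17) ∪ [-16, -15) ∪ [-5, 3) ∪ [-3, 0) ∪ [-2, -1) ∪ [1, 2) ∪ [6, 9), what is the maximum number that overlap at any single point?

Sweep endpoints in order; track running count of active intervals.
Peak of 3 reached at -2.

3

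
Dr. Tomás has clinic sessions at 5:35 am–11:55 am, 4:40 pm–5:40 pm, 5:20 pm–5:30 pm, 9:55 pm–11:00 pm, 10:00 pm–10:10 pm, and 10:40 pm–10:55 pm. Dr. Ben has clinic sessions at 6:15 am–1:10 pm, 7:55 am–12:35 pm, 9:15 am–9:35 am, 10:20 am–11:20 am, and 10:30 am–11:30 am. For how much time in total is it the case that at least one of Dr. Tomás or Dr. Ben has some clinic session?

9 h 40 min

A, merged: 5:35 am–11:55 am, 4:40 pm–5:40 pm, 9:55 pm–11:00 pm.
B, merged: 6:15 am–1:10 pm.
A ∪ B = 5:35 am–1:10 pm, 4:40 pm–5:40 pm, 9:55 pm–11:00 pm.
Total: 7 h 35 min + 1 h + 1 h 5 min = 9 h 40 min.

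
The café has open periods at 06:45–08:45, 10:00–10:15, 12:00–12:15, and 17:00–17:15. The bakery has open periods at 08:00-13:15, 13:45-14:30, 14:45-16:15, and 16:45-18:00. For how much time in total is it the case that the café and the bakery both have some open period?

1 h 30 min

A ∩ B = 08:00-08:45, 10:00-10:15, 12:00-12:15, 17:00-17:15.
Total: 45 min + 15 min + 15 min + 15 min = 1 h 30 min.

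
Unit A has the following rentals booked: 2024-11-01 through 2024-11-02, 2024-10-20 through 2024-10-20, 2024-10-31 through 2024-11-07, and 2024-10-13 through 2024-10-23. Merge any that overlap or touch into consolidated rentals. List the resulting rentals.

2024-10-13 through 2024-10-23, 2024-10-31 through 2024-11-07

Sort by start: 2024-10-13 through 2024-10-23, 2024-10-20 through 2024-10-20, 2024-10-31 through 2024-11-07, 2024-11-01 through 2024-11-02.
2024-10-20 through 2024-10-20 overlaps/touches 2024-10-13 through 2024-10-23 → extend to 2024-10-13 through 2024-10-23.
2024-10-31 through 2024-11-07 is disjoint → start new block.
2024-11-01 through 2024-11-02 overlaps/touches 2024-10-31 through 2024-11-07 → extend to 2024-10-31 through 2024-11-07.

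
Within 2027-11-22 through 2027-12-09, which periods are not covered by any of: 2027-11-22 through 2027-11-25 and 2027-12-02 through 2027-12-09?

After merging, the occupied span is 2027-11-22 through 2027-11-25, 2027-12-02 through 2027-12-09.
Gaps within 2027-11-22 through 2027-12-09: 2027-11-26 through 2027-12-01.

2027-11-26 through 2027-12-01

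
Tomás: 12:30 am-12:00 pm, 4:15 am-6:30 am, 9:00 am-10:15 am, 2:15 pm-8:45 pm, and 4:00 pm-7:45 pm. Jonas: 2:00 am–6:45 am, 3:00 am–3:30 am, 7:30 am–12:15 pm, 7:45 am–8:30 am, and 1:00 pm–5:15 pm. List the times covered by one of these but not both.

First set merges to 12:30 am-12:00 pm, 2:15 pm-8:45 pm.
Second set merges to 2:00 am-6:45 am, 7:30 am-12:15 pm, 1:00 pm-5:15 pm.
A \ B = 12:30 am-2:00 am, 6:45 am-7:30 am, 5:15 pm-8:45 pm.
B \ A = 12:00 pm-12:15 pm, 1:00 pm-2:15 pm.
Union of the two gives the symmetric difference.

12:30 am-2:00 am, 6:45 am-7:30 am, 12:00 pm-12:15 pm, 1:00 pm-2:15 pm, 5:15 pm-8:45 pm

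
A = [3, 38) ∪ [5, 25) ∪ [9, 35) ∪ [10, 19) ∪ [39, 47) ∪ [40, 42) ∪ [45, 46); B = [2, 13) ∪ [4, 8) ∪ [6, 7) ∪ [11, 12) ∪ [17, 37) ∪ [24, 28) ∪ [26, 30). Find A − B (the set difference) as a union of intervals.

[13, 17) ∪ [37, 38) ∪ [39, 47)

Merge the first list: [3, 38), [39, 47).
Merge the second list: [2, 13), [17, 37).
[3, 38) \ B = [13, 17), [37, 38).
[39, 47): nothing removed.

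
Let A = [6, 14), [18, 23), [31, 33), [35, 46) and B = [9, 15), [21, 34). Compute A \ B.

[6, 9) ∪ [18, 21) ∪ [35, 46)

[6, 14) minus B → [6, 9).
[18, 23) minus B → [18, 21).
[31, 33): fully covered by B → removed.
[35, 46): no B overlap → unchanged.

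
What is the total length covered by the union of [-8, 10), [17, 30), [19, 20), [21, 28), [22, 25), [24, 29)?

31

Merged: [-8, 10), [17, 30).
Lengths: 18 + 13 = 31.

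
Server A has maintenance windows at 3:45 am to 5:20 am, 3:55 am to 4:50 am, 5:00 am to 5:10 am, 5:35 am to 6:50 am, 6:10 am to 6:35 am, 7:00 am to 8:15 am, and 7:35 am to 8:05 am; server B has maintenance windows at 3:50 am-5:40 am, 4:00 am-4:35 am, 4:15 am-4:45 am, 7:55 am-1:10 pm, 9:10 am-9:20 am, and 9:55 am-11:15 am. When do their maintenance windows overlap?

3:50 am-5:20 am, 5:35 am-5:40 am, 7:55 am-8:15 am

Merge the first list: 3:45 am-5:20 am, 5:35 am-6:50 am, 7:00 am-8:15 am.
Merge the second list: 3:50 am-5:40 am, 7:55 am-1:10 pm.
3:45 am-5:20 am meets the second set on 3:50 am-5:20 am.
5:35 am-6:50 am meets the second set on 5:35 am-5:40 am.
7:00 am-8:15 am meets the second set on 7:55 am-8:15 am.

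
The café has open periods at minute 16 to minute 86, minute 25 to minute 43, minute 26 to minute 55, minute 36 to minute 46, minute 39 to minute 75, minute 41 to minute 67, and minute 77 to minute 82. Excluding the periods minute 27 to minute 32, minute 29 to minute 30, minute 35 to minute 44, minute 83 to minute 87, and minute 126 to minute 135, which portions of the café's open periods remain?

minute 16 to minute 27, minute 32 to minute 35, minute 44 to minute 83

Merge the first list: minute 16 to minute 86.
Merge the second list: minute 27 to minute 32, minute 35 to minute 44, minute 83 to minute 87, minute 126 to minute 135.
minute 16 to minute 86 minus B → minute 16 to minute 27, minute 32 to minute 35, minute 44 to minute 83.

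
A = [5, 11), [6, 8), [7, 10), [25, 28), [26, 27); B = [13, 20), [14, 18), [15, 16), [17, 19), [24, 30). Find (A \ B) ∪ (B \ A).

Merge the first list: [5, 11), [25, 28).
Merge the second list: [13, 20), [24, 30).
A \ B = [5, 11).
B \ A = [13, 20), [24, 25), [28, 30).
Union of the two gives the symmetric difference.

[5, 11) ∪ [13, 20) ∪ [24, 25) ∪ [28, 30)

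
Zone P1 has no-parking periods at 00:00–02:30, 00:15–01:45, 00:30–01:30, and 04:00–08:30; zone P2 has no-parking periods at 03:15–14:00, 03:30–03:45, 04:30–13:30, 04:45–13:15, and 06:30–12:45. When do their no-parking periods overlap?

04:00-08:30

Merge the first list: 00:00-02:30, 04:00-08:30.
Merge the second list: 03:15-14:00.
00:00-02:30 meets no B interval.
04:00-08:30 ∩ B → 04:00-08:30.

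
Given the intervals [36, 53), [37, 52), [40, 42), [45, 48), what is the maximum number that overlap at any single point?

Walk the sorted start/end points keeping a running depth.
The depth first hits 3 at 40.

3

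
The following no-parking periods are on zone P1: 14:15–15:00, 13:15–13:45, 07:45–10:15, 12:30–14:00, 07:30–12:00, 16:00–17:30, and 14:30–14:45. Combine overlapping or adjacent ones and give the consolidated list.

07:30–12:00, 12:30–14:00, 14:15–15:00, 16:00–17:30

Sort by start: 07:30–12:00, 07:45–10:15, 12:30–14:00, 13:15–13:45, 14:15–15:00, 14:30–14:45, 16:00–17:30.
07:45–10:15 overlaps/touches 07:30–12:00 → extend to 07:30–12:00.
12:30–14:00 is disjoint → start new block.
13:15–13:45 overlaps/touches 12:30–14:00 → extend to 12:30–14:00.
14:15–15:00 is disjoint → start new block.
14:30–14:45 overlaps/touches 14:15–15:00 → extend to 14:15–15:00.
16:00–17:30 is disjoint → start new block.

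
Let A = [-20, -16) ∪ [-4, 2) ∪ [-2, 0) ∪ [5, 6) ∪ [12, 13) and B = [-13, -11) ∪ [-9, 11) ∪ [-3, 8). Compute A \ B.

First set merges to [-20, -16), [-4, 2), [5, 6), [12, 13).
Second set merges to [-13, -11), [-9, 11).
[-20, -16) is untouched.
[-4, 2) lies entirely inside B → drops out.
[5, 6) lies entirely inside B → drops out.
[12, 13) is untouched.

[-20, -16) ∪ [12, 13)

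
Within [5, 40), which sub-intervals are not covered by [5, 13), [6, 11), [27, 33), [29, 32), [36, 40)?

[13, 27) ∪ [33, 36)

The merged coverage is [5, 13), [27, 33), [36, 40).
Complement within [5, 40): [13, 27), [33, 36).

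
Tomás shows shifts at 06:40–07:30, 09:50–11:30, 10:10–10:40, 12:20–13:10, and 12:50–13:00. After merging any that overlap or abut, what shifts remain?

06:40–07:30, 09:50–11:30, 12:20–13:10

09:50–11:30 is disjoint → start new block.
10:10–10:40 overlaps/touches 09:50–11:30 → extend to 09:50–11:30.
12:20–13:10 is disjoint → start new block.
12:50–13:00 overlaps/touches 12:20–13:10 → extend to 12:20–13:10.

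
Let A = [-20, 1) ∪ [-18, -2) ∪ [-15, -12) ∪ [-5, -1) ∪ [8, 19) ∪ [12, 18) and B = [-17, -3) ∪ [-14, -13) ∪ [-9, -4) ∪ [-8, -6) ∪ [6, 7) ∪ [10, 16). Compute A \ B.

[-20, -17) ∪ [-3, 1) ∪ [8, 10) ∪ [16, 19)

A, merged: [-20, 1), [8, 19).
B, merged: [-17, -3), [6, 7), [10, 16).
[-20, 1) \ B = [-20, -17), [-3, 1).
[8, 19) \ B = [8, 10), [16, 19).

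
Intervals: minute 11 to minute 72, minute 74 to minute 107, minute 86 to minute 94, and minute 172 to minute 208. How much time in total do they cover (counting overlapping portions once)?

Merged: minute 11 to minute 72, minute 74 to minute 107, minute 172 to minute 208.
Lengths: 61 minutes + 33 minutes + 36 minutes = 130 minutes.

130 minutes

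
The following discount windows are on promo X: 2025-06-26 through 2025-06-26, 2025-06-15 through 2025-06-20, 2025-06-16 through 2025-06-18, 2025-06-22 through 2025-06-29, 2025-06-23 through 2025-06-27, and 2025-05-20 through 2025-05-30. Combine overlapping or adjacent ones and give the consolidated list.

2025-05-20 through 2025-05-30, 2025-06-15 through 2025-06-20, 2025-06-22 through 2025-06-29

Sort by start: 2025-05-20 through 2025-05-30, 2025-06-15 through 2025-06-20, 2025-06-16 through 2025-06-18, 2025-06-22 through 2025-06-29, 2025-06-23 through 2025-06-27, 2025-06-26 through 2025-06-26.
2025-06-15 through 2025-06-20 is disjoint → start new block.
2025-06-16 through 2025-06-18 overlaps/touches 2025-06-15 through 2025-06-20 → extend to 2025-06-15 through 2025-06-20.
2025-06-22 through 2025-06-29 is disjoint → start new block.
2025-06-23 through 2025-06-27 overlaps/touches 2025-06-22 through 2025-06-29 → extend to 2025-06-22 through 2025-06-29.
2025-06-26 through 2025-06-26 overlaps/touches 2025-06-22 through 2025-06-29 → extend to 2025-06-22 through 2025-06-29.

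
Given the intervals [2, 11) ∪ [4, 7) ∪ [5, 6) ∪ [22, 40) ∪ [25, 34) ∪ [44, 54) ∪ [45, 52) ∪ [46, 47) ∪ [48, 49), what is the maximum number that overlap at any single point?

3

Sweep endpoints in order; track running count of active intervals.
Peak of 3 reached at 5.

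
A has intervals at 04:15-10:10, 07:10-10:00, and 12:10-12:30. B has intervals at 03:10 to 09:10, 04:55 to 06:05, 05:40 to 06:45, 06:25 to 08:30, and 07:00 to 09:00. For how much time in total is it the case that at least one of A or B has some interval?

7 h 20 min

A, merged: 04:15-10:10, 12:10-12:30.
B, merged: 03:10-09:10.
A ∪ B = 03:10-10:10, 12:10-12:30.
Total: 7 h + 20 min = 7 h 20 min.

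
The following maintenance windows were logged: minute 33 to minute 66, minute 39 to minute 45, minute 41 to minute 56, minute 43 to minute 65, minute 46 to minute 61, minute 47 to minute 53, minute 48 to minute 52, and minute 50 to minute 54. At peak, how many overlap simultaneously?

7

At minute 50, 7 of the intervals are simultaneously active.
No point has more.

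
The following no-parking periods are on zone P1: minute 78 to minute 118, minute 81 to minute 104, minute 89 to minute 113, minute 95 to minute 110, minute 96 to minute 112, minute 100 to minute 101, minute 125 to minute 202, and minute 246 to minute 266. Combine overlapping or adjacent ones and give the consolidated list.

minute 78 to minute 118, minute 125 to minute 202, minute 246 to minute 266

minute 81 to minute 104 overlaps/touches minute 78 to minute 118 → extend to minute 78 to minute 118.
minute 89 to minute 113 overlaps/touches minute 78 to minute 118 → extend to minute 78 to minute 118.
minute 95 to minute 110 overlaps/touches minute 78 to minute 118 → extend to minute 78 to minute 118.
minute 96 to minute 112 overlaps/touches minute 78 to minute 118 → extend to minute 78 to minute 118.
minute 100 to minute 101 overlaps/touches minute 78 to minute 118 → extend to minute 78 to minute 118.
minute 125 to minute 202 is disjoint → start new block.
minute 246 to minute 266 is disjoint → start new block.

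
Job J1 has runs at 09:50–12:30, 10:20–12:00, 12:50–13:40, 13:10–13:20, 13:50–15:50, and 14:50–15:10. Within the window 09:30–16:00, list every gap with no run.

Covered (merged): 09:50–12:30, 12:50–13:40, 13:50–15:50.
Complement within 09:30–16:00: 09:30–09:50, 12:30–12:50, 13:40–13:50, 15:50–16:00.

09:30–09:50, 12:30–12:50, 13:40–13:50, 15:50–16:00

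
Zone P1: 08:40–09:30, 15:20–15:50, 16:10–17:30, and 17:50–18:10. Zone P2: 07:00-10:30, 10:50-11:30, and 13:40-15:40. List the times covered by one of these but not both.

07:00-08:40, 09:30-10:30, 10:50-11:30, 13:40-15:20, 15:40-15:50, 16:10-17:30, 17:50-18:10

A \ B = 15:40-15:50, 16:10-17:30, 17:50-18:10.
B \ A = 07:00-08:40, 09:30-10:30, 10:50-11:30, 13:40-15:20.
Union of the two gives the symmetric difference.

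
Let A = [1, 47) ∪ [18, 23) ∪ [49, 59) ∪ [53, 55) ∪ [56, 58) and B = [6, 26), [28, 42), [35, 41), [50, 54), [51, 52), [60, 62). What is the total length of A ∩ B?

38

First set merges to [1, 47), [49, 59).
Second set merges to [6, 26), [28, 42), [50, 54), [60, 62).
A ∩ B = [6, 26), [28, 42), [50, 54).
Total: 20 + 14 + 4 = 38.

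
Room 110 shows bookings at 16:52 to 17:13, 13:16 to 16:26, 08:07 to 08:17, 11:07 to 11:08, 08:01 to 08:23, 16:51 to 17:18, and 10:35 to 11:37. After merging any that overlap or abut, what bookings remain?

08:01-08:23, 10:35-11:37, 13:16-16:26, 16:51-17:18

Sort by start: 08:01-08:23, 08:07-08:17, 10:35-11:37, 11:07-11:08, 13:16-16:26, 16:51-17:18, 16:52-17:13.
08:07-08:17 overlaps/touches 08:01-08:23 → extend to 08:01-08:23.
10:35-11:37 is disjoint → start new block.
11:07-11:08 overlaps/touches 10:35-11:37 → extend to 10:35-11:37.
13:16-16:26 is disjoint → start new block.
16:51-17:18 is disjoint → start new block.
16:52-17:13 overlaps/touches 16:51-17:18 → extend to 16:51-17:18.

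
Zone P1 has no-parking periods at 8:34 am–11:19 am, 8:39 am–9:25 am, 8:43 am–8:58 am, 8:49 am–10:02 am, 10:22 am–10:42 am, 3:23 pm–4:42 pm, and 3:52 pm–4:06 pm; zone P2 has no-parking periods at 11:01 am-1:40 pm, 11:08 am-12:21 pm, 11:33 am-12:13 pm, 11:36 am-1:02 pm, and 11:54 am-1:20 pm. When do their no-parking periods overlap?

A, merged: 8:34 am-11:19 am, 3:23 pm-4:42 pm.
B, merged: 11:01 am-1:40 pm.
8:34 am-11:19 am ∩ B → 11:01 am-11:19 am.
3:23 pm-4:42 pm meets no B interval.

11:01 am-11:19 am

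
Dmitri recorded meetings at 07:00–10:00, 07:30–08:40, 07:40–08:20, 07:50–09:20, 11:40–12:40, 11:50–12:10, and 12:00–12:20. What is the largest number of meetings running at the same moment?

4

Sweep endpoints in order; track running count of active intervals.
Peak of 4 reached at 07:50.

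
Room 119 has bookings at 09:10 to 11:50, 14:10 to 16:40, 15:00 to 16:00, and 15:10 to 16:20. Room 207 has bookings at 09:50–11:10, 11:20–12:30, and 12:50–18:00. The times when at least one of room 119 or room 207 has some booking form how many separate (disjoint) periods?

Merge the first list: 09:10–11:50, 14:10–16:40.
A ∪ B = 09:10–12:30, 12:50–18:00.
That is 2 disjoint pieces.

2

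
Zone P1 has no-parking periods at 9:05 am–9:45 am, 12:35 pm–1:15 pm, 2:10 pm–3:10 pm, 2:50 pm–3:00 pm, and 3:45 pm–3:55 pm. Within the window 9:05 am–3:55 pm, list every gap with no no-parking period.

9:45 am-12:35 pm, 1:15 pm-2:10 pm, 3:10 pm-3:45 pm

Covered (merged): 9:05 am-9:45 am, 12:35 pm-1:15 pm, 2:10 pm-3:10 pm, 3:45 pm-3:55 pm.
Gaps within 9:05 am-3:55 pm: 9:45 am-12:35 pm, 1:15 pm-2:10 pm, 3:10 pm-3:45 pm.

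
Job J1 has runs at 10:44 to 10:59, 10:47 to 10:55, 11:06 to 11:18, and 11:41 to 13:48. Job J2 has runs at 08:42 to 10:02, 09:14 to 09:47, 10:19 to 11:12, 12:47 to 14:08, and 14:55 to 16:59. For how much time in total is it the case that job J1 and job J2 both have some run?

1 h 22 min

First set merges to 10:44-10:59, 11:06-11:18, 11:41-13:48.
Second set merges to 08:42-10:02, 10:19-11:12, 12:47-14:08, 14:55-16:59.
A ∩ B = 10:44-10:59, 11:06-11:12, 12:47-13:48.
Total: 15 min + 6 min + 1 h 1 min = 1 h 22 min.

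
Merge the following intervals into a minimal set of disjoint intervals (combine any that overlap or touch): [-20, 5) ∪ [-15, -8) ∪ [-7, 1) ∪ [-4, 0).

[-20, 5)

[-15, -8) overlaps/touches [-20, 5) → extend to [-20, 5).
[-7, 1) overlaps/touches [-20, 5) → extend to [-20, 5).
[-4, 0) overlaps/touches [-20, 5) → extend to [-20, 5).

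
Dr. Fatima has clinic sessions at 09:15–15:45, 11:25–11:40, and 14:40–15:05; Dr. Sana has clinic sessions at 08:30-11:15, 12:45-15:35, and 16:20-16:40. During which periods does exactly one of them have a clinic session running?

08:30-09:15, 11:15-12:45, 15:35-15:45, 16:20-16:40

First set merges to 09:15-15:45.
A \ B = 11:15-12:45, 15:35-15:45.
B \ A = 08:30-09:15, 16:20-16:40.
Union of the two gives the symmetric difference.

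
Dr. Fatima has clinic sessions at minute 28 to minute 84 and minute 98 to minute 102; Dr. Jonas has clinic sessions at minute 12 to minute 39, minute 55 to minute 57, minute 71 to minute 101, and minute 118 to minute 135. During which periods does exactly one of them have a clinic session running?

Only in the first: minute 39 to minute 55, minute 57 to minute 71, minute 101 to minute 102.
Only in the second: minute 12 to minute 28, minute 84 to minute 98, minute 118 to minute 135.
Together these are the periods covered by exactly one.

minute 12 to minute 28, minute 39 to minute 55, minute 57 to minute 71, minute 84 to minute 98, minute 101 to minute 102, minute 118 to minute 135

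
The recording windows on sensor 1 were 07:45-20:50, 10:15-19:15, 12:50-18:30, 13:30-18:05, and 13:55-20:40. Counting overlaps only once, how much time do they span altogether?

13 h 5 min

Merged: 07:45–20:50.
Length: 13 h 5 min.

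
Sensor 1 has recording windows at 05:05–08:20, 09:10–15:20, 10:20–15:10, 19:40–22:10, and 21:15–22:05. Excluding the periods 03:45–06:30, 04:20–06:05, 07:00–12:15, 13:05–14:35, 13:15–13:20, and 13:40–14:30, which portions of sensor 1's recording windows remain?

06:30-07:00, 12:15-13:05, 14:35-15:20, 19:40-22:10

Merge the first list: 05:05-08:20, 09:10-15:20, 19:40-22:10.
Merge the second list: 03:45-06:30, 07:00-12:15, 13:05-14:35.
05:05-08:20 minus B → 06:30-07:00.
09:10-15:20 minus B → 12:15-13:05, 14:35-15:20.
19:40-22:10: no B overlap → unchanged.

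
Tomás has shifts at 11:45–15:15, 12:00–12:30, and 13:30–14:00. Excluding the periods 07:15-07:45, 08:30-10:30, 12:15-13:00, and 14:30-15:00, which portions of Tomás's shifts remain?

A, merged: 11:45–15:15.
11:45–15:15 \ B = 11:45–12:15, 13:00–14:30, 15:00–15:15.

11:45–12:15, 13:00–14:30, 15:00–15:15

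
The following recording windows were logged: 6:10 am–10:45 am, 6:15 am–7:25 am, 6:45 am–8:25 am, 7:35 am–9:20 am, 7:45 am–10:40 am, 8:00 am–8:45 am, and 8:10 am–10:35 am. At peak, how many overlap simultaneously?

6

At 8:10 am, 6 of the intervals are simultaneously active.
No point has more.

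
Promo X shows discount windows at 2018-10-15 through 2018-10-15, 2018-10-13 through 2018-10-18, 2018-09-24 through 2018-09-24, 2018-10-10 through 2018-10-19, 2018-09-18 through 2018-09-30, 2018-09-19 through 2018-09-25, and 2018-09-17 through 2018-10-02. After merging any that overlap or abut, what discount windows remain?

Sort by start: 2018-09-17 through 2018-10-02, 2018-09-18 through 2018-09-30, 2018-09-19 through 2018-09-25, 2018-09-24 through 2018-09-24, 2018-10-10 through 2018-10-19, 2018-10-13 through 2018-10-18, 2018-10-15 through 2018-10-15.
2018-09-18 through 2018-09-30 overlaps/touches 2018-09-17 through 2018-10-02 → extend to 2018-09-17 through 2018-10-02.
2018-09-19 through 2018-09-25 overlaps/touches 2018-09-17 through 2018-10-02 → extend to 2018-09-17 through 2018-10-02.
2018-09-24 through 2018-09-24 overlaps/touches 2018-09-17 through 2018-10-02 → extend to 2018-09-17 through 2018-10-02.
2018-10-10 through 2018-10-19 is disjoint → start new block.
2018-10-13 through 2018-10-18 overlaps/touches 2018-10-10 through 2018-10-19 → extend to 2018-10-10 through 2018-10-19.
2018-10-15 through 2018-10-15 overlaps/touches 2018-10-10 through 2018-10-19 → extend to 2018-10-10 through 2018-10-19.

2018-09-17 through 2018-10-02, 2018-10-10 through 2018-10-19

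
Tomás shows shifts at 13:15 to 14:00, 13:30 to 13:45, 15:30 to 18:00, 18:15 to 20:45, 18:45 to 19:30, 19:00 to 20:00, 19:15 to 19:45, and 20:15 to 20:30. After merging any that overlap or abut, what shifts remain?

13:30–13:45 overlaps/touches 13:15–14:00 → extend to 13:15–14:00.
15:30–18:00 is disjoint → start new block.
18:15–20:45 is disjoint → start new block.
18:45–19:30 overlaps/touches 18:15–20:45 → extend to 18:15–20:45.
19:00–20:00 overlaps/touches 18:15–20:45 → extend to 18:15–20:45.
19:15–19:45 overlaps/touches 18:15–20:45 → extend to 18:15–20:45.
20:15–20:30 overlaps/touches 18:15–20:45 → extend to 18:15–20:45.

13:15–14:00, 15:30–18:00, 18:15–20:45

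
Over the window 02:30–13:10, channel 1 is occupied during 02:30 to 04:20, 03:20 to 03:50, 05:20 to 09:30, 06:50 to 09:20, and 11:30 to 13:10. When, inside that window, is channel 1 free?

04:20–05:20, 09:30–11:30

The merged coverage is 02:30–04:20, 05:20–09:30, 11:30–13:10.
Gaps within 02:30–13:10: 04:20–05:20, 09:30–11:30.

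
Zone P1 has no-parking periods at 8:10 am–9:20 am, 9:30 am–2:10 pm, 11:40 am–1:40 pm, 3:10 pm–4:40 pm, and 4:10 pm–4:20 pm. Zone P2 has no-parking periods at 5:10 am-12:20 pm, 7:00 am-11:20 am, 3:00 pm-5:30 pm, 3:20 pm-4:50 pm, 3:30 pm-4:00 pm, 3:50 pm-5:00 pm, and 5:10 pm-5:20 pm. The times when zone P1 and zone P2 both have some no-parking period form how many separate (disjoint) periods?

3

A, merged: 8:10 am–9:20 am, 9:30 am–2:10 pm, 3:10 pm–4:40 pm.
B, merged: 5:10 am–12:20 pm, 3:00 pm–5:30 pm.
A ∩ B = 8:10 am–9:20 am, 9:30 am–12:20 pm, 3:10 pm–4:40 pm.
That is 3 disjoint pieces.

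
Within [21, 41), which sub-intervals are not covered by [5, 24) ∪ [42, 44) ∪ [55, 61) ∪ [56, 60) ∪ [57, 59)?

[24, 41)

Covered (merged): [5, 24), [42, 44), [55, 61).
Gaps within [21, 41): [24, 41).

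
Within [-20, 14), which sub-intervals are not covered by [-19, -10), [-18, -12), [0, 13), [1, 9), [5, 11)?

After merging, the occupied span is [-19, -10), [0, 13).
Gaps within [-20, 14): [-20, -19), [-10, 0), [13, 14).

[-20, -19) ∪ [-10, 0) ∪ [13, 14)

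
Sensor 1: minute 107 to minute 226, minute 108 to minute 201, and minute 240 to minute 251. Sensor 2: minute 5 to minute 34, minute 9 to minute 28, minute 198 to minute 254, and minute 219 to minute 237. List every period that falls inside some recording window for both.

minute 198 to minute 226, minute 240 to minute 251

A, merged: minute 107 to minute 226, minute 240 to minute 251.
B, merged: minute 5 to minute 34, minute 198 to minute 254.
minute 107 to minute 226 meets the second set on minute 198 to minute 226.
minute 240 to minute 251 meets the second set on minute 240 to minute 251.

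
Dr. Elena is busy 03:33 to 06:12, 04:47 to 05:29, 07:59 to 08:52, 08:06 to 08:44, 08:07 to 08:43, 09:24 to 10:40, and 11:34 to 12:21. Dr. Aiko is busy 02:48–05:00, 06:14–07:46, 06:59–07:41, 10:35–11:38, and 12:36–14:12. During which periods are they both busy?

03:33–05:00, 10:35–10:40, 11:34–11:38

A, merged: 03:33–06:12, 07:59–08:52, 09:24–10:40, 11:34–12:21.
B, merged: 02:48–05:00, 06:14–07:46, 10:35–11:38, 12:36–14:12.
03:33–06:12 ∩ B → 03:33–05:00.
07:59–08:52 meets no B interval.
09:24–10:40 ∩ B → 10:35–10:40.
11:34–12:21 ∩ B → 11:34–11:38.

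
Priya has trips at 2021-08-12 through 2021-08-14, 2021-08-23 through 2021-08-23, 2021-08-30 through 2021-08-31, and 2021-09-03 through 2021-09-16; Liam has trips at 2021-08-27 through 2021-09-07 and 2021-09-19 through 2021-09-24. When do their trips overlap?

2021-08-30 through 2021-08-31, 2021-09-03 through 2021-09-07

2021-08-12 through 2021-08-14 falls entirely outside B.
2021-08-23 through 2021-08-23 falls entirely outside B.
2021-08-30 through 2021-08-31 overlaps B on 2021-08-30 through 2021-08-31.
2021-09-03 through 2021-09-16 overlaps B on 2021-09-03 through 2021-09-07.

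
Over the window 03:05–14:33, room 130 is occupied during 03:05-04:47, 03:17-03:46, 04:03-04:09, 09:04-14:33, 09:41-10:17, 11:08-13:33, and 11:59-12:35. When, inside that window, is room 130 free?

04:47–09:04

Covered (merged): 03:05–04:47, 09:04–14:33.
Uncovered inside 03:05–14:33: 04:47–09:04.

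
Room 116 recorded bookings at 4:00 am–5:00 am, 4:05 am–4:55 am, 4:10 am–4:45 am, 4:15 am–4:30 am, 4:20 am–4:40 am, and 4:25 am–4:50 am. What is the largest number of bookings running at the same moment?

6

Walk the sorted start/end points keeping a running depth.
The depth first hits 6 at 4:25 am.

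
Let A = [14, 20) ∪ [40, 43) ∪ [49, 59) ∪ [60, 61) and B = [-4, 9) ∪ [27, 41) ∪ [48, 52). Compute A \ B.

[14, 20) is untouched.
[40, 43) with B removed leaves [41, 43).
[49, 59) with B removed leaves [52, 59).
[60, 61) is untouched.

[14, 20) ∪ [41, 43) ∪ [52, 59) ∪ [60, 61)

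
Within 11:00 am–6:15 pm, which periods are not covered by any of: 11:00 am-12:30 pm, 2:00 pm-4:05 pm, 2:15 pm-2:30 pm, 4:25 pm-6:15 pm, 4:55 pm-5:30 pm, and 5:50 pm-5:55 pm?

The merged coverage is 11:00 am–12:30 pm, 2:00 pm–4:05 pm, 4:25 pm–6:15 pm.
Complement within 11:00 am–6:15 pm: 12:30 pm–2:00 pm, 4:05 pm–4:25 pm.

12:30 pm–2:00 pm, 4:05 pm–4:25 pm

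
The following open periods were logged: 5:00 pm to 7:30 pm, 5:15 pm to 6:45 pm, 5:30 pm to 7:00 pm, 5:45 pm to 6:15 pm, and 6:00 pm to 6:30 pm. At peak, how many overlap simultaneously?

At 6:00 pm, 5 of the intervals are simultaneously active.
No point has more.

5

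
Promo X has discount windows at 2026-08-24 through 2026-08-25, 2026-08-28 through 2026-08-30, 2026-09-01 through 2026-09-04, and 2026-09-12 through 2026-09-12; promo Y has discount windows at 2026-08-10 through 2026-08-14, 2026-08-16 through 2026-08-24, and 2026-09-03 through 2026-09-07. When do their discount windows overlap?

2026-08-24 through 2026-08-25 overlaps B on 2026-08-24 through 2026-08-24.
2026-08-28 through 2026-08-30 falls entirely outside B.
2026-09-01 through 2026-09-04 overlaps B on 2026-09-03 through 2026-09-04.
2026-09-12 through 2026-09-12 falls entirely outside B.

2026-08-24 through 2026-08-24, 2026-09-03 through 2026-09-04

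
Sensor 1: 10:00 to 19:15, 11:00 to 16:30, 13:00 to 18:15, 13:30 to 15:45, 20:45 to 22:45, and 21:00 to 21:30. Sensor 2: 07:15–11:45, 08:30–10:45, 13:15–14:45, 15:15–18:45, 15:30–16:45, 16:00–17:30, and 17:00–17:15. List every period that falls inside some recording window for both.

10:00–11:45, 13:15–14:45, 15:15–18:45

A, merged: 10:00–19:15, 20:45–22:45.
B, merged: 07:15–11:45, 13:15–14:45, 15:15–18:45.
10:00–19:15 ∩ B → 10:00–11:45, 13:15–14:45, 15:15–18:45.
20:45–22:45 meets no B interval.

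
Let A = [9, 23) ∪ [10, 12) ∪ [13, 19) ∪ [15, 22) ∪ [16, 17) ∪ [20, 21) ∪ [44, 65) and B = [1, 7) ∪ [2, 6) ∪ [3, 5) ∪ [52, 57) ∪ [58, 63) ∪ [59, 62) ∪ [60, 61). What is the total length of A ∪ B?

41

First set merges to [9, 23), [44, 65).
Second set merges to [1, 7), [52, 57), [58, 63).
A ∪ B = [1, 7), [9, 23), [44, 65).
Total: 6 + 14 + 21 = 41.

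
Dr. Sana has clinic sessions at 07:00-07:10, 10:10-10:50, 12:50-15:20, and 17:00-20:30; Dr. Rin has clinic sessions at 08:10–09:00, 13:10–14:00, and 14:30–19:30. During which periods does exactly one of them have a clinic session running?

07:00-07:10, 08:10-09:00, 10:10-10:50, 12:50-13:10, 14:00-14:30, 15:20-17:00, 19:30-20:30

A but not B: 07:00-07:10, 10:10-10:50, 12:50-13:10, 14:00-14:30, 19:30-20:30.
B but not A: 08:10-09:00, 15:20-17:00.
Combining gives A △ B.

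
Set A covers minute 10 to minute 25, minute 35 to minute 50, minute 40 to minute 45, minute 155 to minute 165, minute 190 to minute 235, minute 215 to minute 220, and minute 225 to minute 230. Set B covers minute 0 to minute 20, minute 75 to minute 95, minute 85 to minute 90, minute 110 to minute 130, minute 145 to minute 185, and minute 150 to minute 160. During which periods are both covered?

A, merged: minute 10 to minute 25, minute 35 to minute 50, minute 155 to minute 165, minute 190 to minute 235.
B, merged: minute 0 to minute 20, minute 75 to minute 95, minute 110 to minute 130, minute 145 to minute 185.
minute 10 to minute 25 overlaps B on minute 10 to minute 20.
minute 35 to minute 50 falls entirely outside B.
minute 155 to minute 165 overlaps B on minute 155 to minute 165.
minute 190 to minute 235 falls entirely outside B.

minute 10 to minute 20, minute 155 to minute 165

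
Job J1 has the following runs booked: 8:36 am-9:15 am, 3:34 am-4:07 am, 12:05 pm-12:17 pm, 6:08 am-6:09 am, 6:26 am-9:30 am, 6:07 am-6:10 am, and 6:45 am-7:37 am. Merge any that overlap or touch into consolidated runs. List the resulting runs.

Sort by start: 3:34 am–4:07 am, 6:07 am–6:10 am, 6:08 am–6:09 am, 6:26 am–9:30 am, 6:45 am–7:37 am, 8:36 am–9:15 am, 12:05 pm–12:17 pm.
6:07 am–6:10 am is disjoint → start new block.
6:08 am–6:09 am overlaps/touches 6:07 am–6:10 am → extend to 6:07 am–6:10 am.
6:26 am–9:30 am is disjoint → start new block.
6:45 am–7:37 am overlaps/touches 6:26 am–9:30 am → extend to 6:26 am–9:30 am.
8:36 am–9:15 am overlaps/touches 6:26 am–9:30 am → extend to 6:26 am–9:30 am.
12:05 pm–12:17 pm is disjoint → start new block.

3:34 am–4:07 am, 6:07 am–6:10 am, 6:26 am–9:30 am, 12:05 pm–12:17 pm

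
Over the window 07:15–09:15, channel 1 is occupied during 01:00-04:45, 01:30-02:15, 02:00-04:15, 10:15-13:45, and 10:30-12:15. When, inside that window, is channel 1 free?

07:15–09:15

The merged coverage is 01:00–04:45, 10:15–13:45.
Uncovered inside 07:15–09:15: 07:15–09:15.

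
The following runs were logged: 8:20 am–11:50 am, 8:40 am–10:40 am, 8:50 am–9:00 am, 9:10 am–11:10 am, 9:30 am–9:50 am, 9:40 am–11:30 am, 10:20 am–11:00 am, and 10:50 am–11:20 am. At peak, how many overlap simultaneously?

Sweep endpoints in order; track running count of active intervals.
Peak of 5 reached at 9:40 am.

5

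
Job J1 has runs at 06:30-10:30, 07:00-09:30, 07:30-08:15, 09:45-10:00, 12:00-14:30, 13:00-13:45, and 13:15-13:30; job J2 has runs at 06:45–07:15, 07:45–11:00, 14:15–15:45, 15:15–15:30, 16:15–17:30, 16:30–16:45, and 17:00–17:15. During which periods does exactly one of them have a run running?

First set merges to 06:30–10:30, 12:00–14:30.
Second set merges to 06:45–07:15, 07:45–11:00, 14:15–15:45, 16:15–17:30.
A but not B: 06:30–06:45, 07:15–07:45, 12:00–14:15.
B but not A: 10:30–11:00, 14:30–15:45, 16:15–17:30.
Combining gives A △ B.

06:30–06:45, 07:15–07:45, 10:30–11:00, 12:00–14:15, 14:30–15:45, 16:15–17:30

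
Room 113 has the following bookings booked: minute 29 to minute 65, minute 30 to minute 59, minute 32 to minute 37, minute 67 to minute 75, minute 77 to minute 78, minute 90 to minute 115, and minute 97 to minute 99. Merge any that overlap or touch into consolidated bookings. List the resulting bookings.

minute 29 to minute 65, minute 67 to minute 75, minute 77 to minute 78, minute 90 to minute 115

minute 30 to minute 59 overlaps/touches minute 29 to minute 65 → extend to minute 29 to minute 65.
minute 32 to minute 37 overlaps/touches minute 29 to minute 65 → extend to minute 29 to minute 65.
minute 67 to minute 75 is disjoint → start new block.
minute 77 to minute 78 is disjoint → start new block.
minute 90 to minute 115 is disjoint → start new block.
minute 97 to minute 99 overlaps/touches minute 90 to minute 115 → extend to minute 90 to minute 115.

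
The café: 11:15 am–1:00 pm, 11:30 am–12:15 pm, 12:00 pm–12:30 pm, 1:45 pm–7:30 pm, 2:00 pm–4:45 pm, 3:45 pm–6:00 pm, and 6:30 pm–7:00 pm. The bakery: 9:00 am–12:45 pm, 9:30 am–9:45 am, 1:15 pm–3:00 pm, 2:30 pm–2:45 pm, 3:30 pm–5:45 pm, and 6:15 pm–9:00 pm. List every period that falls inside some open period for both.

A, merged: 11:15 am–1:00 pm, 1:45 pm–7:30 pm.
B, merged: 9:00 am–12:45 pm, 1:15 pm–3:00 pm, 3:30 pm–5:45 pm, 6:15 pm–9:00 pm.
11:15 am–1:00 pm overlaps B on 11:15 am–12:45 pm.
1:45 pm–7:30 pm overlaps B on 1:45 pm–3:00 pm, 3:30 pm–5:45 pm, 6:15 pm–7:30 pm.

11:15 am–12:45 pm, 1:45 pm–3:00 pm, 3:30 pm–5:45 pm, 6:15 pm–7:30 pm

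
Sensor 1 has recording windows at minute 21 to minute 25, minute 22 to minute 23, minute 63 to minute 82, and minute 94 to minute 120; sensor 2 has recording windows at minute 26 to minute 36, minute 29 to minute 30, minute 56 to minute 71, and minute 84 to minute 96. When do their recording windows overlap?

minute 63 to minute 71, minute 94 to minute 96

First set merges to minute 21 to minute 25, minute 63 to minute 82, minute 94 to minute 120.
Second set merges to minute 26 to minute 36, minute 56 to minute 71, minute 84 to minute 96.
minute 21 to minute 25 meets no B interval.
minute 63 to minute 82 ∩ B → minute 63 to minute 71.
minute 94 to minute 120 ∩ B → minute 94 to minute 96.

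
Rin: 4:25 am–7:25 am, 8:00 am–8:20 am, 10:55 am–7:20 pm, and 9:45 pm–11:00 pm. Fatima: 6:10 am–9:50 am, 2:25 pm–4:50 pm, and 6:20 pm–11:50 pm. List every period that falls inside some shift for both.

6:10 am-7:25 am, 8:00 am-8:20 am, 2:25 pm-4:50 pm, 6:20 pm-7:20 pm, 9:45 pm-11:00 pm

4:25 am-7:25 am ∩ B → 6:10 am-7:25 am.
8:00 am-8:20 am ∩ B → 8:00 am-8:20 am.
10:55 am-7:20 pm ∩ B → 2:25 pm-4:50 pm, 6:20 pm-7:20 pm.
9:45 pm-11:00 pm ∩ B → 9:45 pm-11:00 pm.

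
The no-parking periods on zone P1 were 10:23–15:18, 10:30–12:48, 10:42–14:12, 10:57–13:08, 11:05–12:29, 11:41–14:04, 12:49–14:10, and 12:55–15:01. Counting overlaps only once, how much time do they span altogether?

4 h 55 min

Merged: 10:23-15:18.
Length: 4 h 55 min.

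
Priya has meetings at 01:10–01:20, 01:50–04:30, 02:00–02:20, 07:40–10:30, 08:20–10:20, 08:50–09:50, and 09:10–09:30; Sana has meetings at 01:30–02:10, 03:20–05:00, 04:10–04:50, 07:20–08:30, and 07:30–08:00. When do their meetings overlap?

Merge the first list: 01:10–01:20, 01:50–04:30, 07:40–10:30.
Merge the second list: 01:30–02:10, 03:20–05:00, 07:20–08:30.
01:10–01:20 meets no B interval.
01:50–04:30 ∩ B → 01:50–02:10, 03:20–04:30.
07:40–10:30 ∩ B → 07:40–08:30.

01:50–02:10, 03:20–04:30, 07:40–08:30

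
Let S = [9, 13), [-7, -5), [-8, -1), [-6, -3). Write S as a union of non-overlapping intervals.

Sort by start: [-8, -1), [-7, -5), [-6, -3), [9, 13).
[-7, -5) overlaps/touches [-8, -1) → extend to [-8, -1).
[-6, -3) overlaps/touches [-8, -1) → extend to [-8, -1).
[9, 13) is disjoint → start new block.

[-8, -1) ∪ [9, 13)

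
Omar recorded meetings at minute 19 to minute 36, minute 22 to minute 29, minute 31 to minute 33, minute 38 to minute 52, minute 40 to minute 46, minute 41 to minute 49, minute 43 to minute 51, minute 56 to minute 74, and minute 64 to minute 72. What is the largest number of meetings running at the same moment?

Sweep endpoints in order; track running count of active intervals.
Peak of 4 reached at minute 43.

4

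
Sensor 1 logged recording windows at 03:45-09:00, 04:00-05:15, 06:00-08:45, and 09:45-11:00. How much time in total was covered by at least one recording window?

6 h 30 min

Merged: 03:45-09:00, 09:45-11:00.
Lengths: 5 h 15 min + 1 h 15 min = 6 h 30 min.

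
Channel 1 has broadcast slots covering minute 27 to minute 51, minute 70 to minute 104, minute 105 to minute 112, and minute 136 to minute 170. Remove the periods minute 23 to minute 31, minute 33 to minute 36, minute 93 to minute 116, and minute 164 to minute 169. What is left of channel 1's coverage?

minute 31 to minute 33, minute 36 to minute 51, minute 70 to minute 93, minute 136 to minute 164, minute 169 to minute 170

minute 27 to minute 51 \ B = minute 31 to minute 33, minute 36 to minute 51.
minute 70 to minute 104 \ B = minute 70 to minute 93.
minute 105 to minute 112: entirely removed.
minute 136 to minute 170 \ B = minute 136 to minute 164, minute 169 to minute 170.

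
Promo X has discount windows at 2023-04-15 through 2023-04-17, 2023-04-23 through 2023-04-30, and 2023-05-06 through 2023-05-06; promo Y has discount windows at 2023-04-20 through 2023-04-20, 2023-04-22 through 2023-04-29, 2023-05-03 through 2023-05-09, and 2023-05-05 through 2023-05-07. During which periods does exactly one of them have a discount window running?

B, merged: 2023-04-20 through 2023-04-20, 2023-04-22 through 2023-04-29, 2023-05-03 through 2023-05-09.
A but not B: 2023-04-15 through 2023-04-17, 2023-04-30 through 2023-04-30.
B but not A: 2023-04-20 through 2023-04-20, 2023-04-22 through 2023-04-22, 2023-05-03 through 2023-05-05, 2023-05-07 through 2023-05-09.
Combining gives A △ B.

2023-04-15 through 2023-04-17, 2023-04-20 through 2023-04-20, 2023-04-22 through 2023-04-22, 2023-04-30 through 2023-04-30, 2023-05-03 through 2023-05-05, 2023-05-07 through 2023-05-09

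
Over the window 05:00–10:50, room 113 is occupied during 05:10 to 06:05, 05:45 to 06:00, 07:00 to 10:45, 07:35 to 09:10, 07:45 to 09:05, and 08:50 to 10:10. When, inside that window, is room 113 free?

The merged coverage is 05:10–06:05, 07:00–10:45.
Gaps within 05:00–10:50: 05:00–05:10, 06:05–07:00, 10:45–10:50.

05:00–05:10, 06:05–07:00, 10:45–10:50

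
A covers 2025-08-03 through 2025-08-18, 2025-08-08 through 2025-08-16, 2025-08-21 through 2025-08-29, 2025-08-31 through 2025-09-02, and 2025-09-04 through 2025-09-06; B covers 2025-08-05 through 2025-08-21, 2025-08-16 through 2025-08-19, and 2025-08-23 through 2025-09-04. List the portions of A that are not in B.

A, merged: 2025-08-03 through 2025-08-18, 2025-08-21 through 2025-08-29, 2025-08-31 through 2025-09-02, 2025-09-04 through 2025-09-06.
B, merged: 2025-08-05 through 2025-08-21, 2025-08-23 through 2025-09-04.
2025-08-03 through 2025-08-18 with B removed leaves 2025-08-03 through 2025-08-04.
2025-08-21 through 2025-08-29 with B removed leaves 2025-08-22 through 2025-08-22.
2025-08-31 through 2025-09-02 lies entirely inside B → drops out.
2025-09-04 through 2025-09-06 with B removed leaves 2025-09-05 through 2025-09-06.

2025-08-03 through 2025-08-04, 2025-08-22 through 2025-08-22, 2025-09-05 through 2025-09-06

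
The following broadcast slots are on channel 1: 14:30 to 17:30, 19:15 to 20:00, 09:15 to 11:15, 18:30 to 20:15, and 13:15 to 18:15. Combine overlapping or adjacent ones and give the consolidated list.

Sort by start: 09:15-11:15, 13:15-18:15, 14:30-17:30, 18:30-20:15, 19:15-20:00.
13:15-18:15 is disjoint → start new block.
14:30-17:30 overlaps/touches 13:15-18:15 → extend to 13:15-18:15.
18:30-20:15 is disjoint → start new block.
19:15-20:00 overlaps/touches 18:30-20:15 → extend to 18:30-20:15.

09:15-11:15, 13:15-18:15, 18:30-20:15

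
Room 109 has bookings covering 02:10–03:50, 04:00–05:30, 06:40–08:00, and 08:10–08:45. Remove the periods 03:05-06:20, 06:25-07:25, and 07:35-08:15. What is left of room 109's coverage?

02:10-03:50 with B removed leaves 02:10-03:05.
04:00-05:30 lies entirely inside B → drops out.
06:40-08:00 with B removed leaves 07:25-07:35.
08:10-08:45 with B removed leaves 08:15-08:45.

02:10-03:05, 07:25-07:35, 08:15-08:45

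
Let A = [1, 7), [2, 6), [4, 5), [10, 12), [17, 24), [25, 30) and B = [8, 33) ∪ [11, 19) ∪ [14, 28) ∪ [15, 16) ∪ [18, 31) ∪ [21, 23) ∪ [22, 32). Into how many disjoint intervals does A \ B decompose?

Merge the first list: [1, 7), [10, 12), [17, 24), [25, 30).
Merge the second list: [8, 33).
A \ B = [1, 7).
That is 1 disjoint piece.

1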